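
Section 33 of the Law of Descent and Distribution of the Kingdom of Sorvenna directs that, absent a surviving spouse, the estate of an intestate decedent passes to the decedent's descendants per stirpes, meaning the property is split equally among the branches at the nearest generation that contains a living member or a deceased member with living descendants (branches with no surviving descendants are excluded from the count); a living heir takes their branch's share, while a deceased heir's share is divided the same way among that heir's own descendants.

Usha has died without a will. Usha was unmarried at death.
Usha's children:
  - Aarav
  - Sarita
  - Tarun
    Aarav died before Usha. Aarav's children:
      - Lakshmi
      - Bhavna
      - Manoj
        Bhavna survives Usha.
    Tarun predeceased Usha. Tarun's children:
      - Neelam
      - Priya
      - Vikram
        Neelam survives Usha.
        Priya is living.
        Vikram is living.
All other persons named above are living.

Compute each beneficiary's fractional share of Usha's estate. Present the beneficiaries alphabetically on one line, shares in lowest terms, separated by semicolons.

Bhavna 1/9; Lakshmi 1/9; Manoj 1/9; Neelam 1/9; Priya 1/9; Sarita 1/3; Vikram 1/9

There is no surviving spouse, so the entire estate passes to Usha's descendants per stirpes.
The estate is divided into 3 equal shares of 1/3 among Aarav, Sarita, Tarun.
Aarav predeceased; the 1/3 allotted to Aarav's branch passes to Aarav's issue by representation.
The 1/3 is divided into 3 equal shares of 1/9 among Lakshmi, Bhavna, Manoj.
Lakshmi is living and takes 1/9.
Bhavna is living and takes 1/9.
Manoj is living and takes 1/9.
Sarita is living and takes 1/3.
Tarun predeceased; the 1/3 allotted to Tarun's branch passes to Tarun's issue by representation.
The 1/3 is divided into 3 equal shares of 1/9 among Neelam, Priya, Vikram.
Neelam is living and takes 1/9.
Priya is living and takes 1/9.
Vikram is living and takes 1/9.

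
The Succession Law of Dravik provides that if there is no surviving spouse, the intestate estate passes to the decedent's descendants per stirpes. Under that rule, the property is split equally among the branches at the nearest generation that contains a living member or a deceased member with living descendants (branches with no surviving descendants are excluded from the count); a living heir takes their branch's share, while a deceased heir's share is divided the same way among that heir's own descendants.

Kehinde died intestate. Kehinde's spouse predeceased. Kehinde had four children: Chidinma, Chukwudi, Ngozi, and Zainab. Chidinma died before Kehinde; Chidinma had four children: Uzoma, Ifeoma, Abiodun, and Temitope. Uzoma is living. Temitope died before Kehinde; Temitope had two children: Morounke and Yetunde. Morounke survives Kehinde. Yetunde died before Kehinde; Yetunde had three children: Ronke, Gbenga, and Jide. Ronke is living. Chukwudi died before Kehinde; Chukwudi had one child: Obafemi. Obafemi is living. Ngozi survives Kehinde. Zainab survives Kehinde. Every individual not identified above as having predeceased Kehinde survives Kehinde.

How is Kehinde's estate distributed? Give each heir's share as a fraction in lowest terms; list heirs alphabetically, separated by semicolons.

There is no surviving spouse, so the entire estate passes to Kehinde's descendants per stirpes.
The estate is divided into 4 equal shares of 1/4 among Chidinma, Chukwudi, Ngozi, Zainab.
Chidinma predeceased; the 1/4 allotted to Chidinma's branch passes to Chidinma's issue by representation.
The 1/4 is divided into 4 equal shares of 1/16 among Uzoma, Ifeoma, Abiodun, Temitope.
Uzoma is living and takes 1/16.
Ifeoma is living and takes 1/16.
Abiodun is living and takes 1/16.
Temitope predeceased; the 1/16 allotted to Temitope's branch passes to Temitope's issue by representation.
The 1/16 is divided into 2 equal shares of 1/32 among Morounke, Yetunde.
Morounke is living and takes 1/32.
Yetunde predeceased; the 1/32 allotted to Yetunde's branch passes to Yetunde's issue by representation.
The 1/32 is divided into 3 equal shares of 1/96 among Ronke, Gbenga, Jide.
Ronke is living and takes 1/96.
Gbenga is living and takes 1/96.
Jide is living and takes 1/96.
Chukwudi predeceased; the 1/4 allotted to Chukwudi's branch passes to Chukwudi's issue by representation.
Obafemi is the sole taker at this level and receives the full 1/4.
Ngozi is living and takes 1/4.
Zainab is living and takes 1/4.

Abiodun 1/16; Gbenga 1/96; Ifeoma 1/16; Jide 1/96; Morounke 1/32; Ngozi 1/4; Obafemi 1/4; Ronke 1/96; Uzoma 1/16; Zainab 1/4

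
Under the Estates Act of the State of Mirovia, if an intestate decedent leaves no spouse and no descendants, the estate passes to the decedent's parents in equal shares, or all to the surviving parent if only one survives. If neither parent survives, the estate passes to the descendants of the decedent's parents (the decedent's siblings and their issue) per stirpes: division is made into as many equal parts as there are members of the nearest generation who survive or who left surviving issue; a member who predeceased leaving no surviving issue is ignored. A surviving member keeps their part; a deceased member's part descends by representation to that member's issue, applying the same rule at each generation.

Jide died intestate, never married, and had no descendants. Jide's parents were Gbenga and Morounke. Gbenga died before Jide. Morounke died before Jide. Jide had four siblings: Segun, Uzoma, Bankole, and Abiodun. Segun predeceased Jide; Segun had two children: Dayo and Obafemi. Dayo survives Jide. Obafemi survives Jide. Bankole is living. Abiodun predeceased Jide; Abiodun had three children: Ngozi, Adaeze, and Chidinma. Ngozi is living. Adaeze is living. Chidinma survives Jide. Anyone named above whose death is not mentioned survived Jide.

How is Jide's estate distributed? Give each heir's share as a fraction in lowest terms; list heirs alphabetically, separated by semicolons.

Adaeze 1/12; Bankole 1/4; Chidinma 1/12; Dayo 1/8; Ngozi 1/12; Obafemi 1/8; Uzoma 1/4

Neither parent survives and there are no descendants, so the estate passes to Jide's siblings and their issue per stirpes.
The estate is divided into 4 equal shares of 1/4 among Segun, Uzoma, Bankole, Abiodun.
Segun predeceased; the 1/4 allotted to Segun's branch passes to Segun's issue by representation.
The 1/4 is divided into 2 equal shares of 1/8 among Dayo, Obafemi.
Dayo is living and takes 1/8.
Obafemi is living and takes 1/8.
Uzoma is living and takes 1/4.
Bankole is living and takes 1/4.
Abiodun predeceased; the 1/4 allotted to Abiodun's branch passes to Abiodun's issue by representation.
The 1/4 is divided into 3 equal shares of 1/12 among Ngozi, Adaeze, Chidinma.
Ngozi is living and takes 1/12.
Adaeze is living and takes 1/12.
Chidinma is living and takes 1/12.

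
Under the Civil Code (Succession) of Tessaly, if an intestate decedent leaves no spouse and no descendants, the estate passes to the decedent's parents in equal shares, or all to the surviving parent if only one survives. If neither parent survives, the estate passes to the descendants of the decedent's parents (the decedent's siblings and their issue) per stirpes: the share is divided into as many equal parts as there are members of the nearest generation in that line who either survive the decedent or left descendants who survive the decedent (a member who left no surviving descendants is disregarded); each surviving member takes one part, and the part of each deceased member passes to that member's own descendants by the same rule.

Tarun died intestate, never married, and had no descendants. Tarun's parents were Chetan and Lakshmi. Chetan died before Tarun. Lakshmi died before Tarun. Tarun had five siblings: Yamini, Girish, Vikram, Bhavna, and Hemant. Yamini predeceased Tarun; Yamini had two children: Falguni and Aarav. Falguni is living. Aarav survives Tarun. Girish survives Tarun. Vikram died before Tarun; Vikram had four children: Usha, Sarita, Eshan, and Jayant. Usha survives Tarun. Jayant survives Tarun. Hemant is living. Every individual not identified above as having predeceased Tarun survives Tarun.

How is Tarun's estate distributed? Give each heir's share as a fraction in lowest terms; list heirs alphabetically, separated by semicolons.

Aarav 1/10; Bhavna 1/5; Eshan 1/20; Falguni 1/10; Girish 1/5; Hemant 1/5; Jayant 1/20; Sarita 1/20; Usha 1/20

Neither parent survives and there are no descendants, so the estate passes to Tarun's siblings and their issue per stirpes.
The estate is divided into 5 equal shares of 1/5 among Yamini, Girish, Vikram, Bhavna, Hemant.
Yamini predeceased; the 1/5 allotted to Yamini's branch passes to Yamini's issue by representation.
The 1/5 is divided into 2 equal shares of 1/10 among Falguni, Aarav.
Falguni is living and takes 1/10.
Aarav is living and takes 1/10.
Girish is living and takes 1/5.
Vikram predeceased; the 1/5 allotted to Vikram's branch passes to Vikram's issue by representation.
The 1/5 is divided into 4 equal shares of 1/20 among Usha, Sarita, Eshan, Jayant.
Usha is living and takes 1/20.
Sarita is living and takes 1/20.
Eshan is living and takes 1/20.
Jayant is living and takes 1/20.
Bhavna is living and takes 1/5.
Hemant is living and takes 1/5.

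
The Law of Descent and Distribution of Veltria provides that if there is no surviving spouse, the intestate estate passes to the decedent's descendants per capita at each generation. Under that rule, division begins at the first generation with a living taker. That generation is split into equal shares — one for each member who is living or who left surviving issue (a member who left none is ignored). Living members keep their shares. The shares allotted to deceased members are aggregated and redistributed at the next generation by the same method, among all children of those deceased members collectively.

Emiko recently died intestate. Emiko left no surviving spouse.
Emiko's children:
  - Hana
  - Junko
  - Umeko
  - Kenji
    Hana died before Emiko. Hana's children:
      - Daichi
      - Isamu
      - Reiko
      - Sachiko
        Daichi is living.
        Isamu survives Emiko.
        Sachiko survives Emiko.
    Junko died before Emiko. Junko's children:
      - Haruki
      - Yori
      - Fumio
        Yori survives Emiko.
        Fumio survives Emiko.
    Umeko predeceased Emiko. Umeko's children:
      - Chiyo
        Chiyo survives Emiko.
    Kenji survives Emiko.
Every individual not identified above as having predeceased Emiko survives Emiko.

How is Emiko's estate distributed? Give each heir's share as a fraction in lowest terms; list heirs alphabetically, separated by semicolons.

Chiyo 3/32; Daichi 3/32; Fumio 3/32; Haruki 3/32; Isamu 3/32; Kenji 1/4; Reiko 3/32; Sachiko 3/32; Yori 3/32

There is no surviving spouse, so the entire estate passes to Emiko's descendants per capita at each generation.
At generation 1 (Hana, Junko, Umeko, Kenji) there are 4 shares of (1)/4 = 1/4 each.
Living: Kenji — each takes 1/4.
Deceased: Hana, Junko, and Umeko. Their combined 3/4 is pooled and carried to generation 2.
At generation 2 (Daichi, Isamu, Reiko, Sachiko, Haruki, Yori, Fumio, Chiyo) there are 8 shares of (3/4)/8 = 3/32 each.
Living: Daichi, Isamu, Reiko, Sachiko, Haruki, Yori, Fumio, and Chiyo — each takes 3/32.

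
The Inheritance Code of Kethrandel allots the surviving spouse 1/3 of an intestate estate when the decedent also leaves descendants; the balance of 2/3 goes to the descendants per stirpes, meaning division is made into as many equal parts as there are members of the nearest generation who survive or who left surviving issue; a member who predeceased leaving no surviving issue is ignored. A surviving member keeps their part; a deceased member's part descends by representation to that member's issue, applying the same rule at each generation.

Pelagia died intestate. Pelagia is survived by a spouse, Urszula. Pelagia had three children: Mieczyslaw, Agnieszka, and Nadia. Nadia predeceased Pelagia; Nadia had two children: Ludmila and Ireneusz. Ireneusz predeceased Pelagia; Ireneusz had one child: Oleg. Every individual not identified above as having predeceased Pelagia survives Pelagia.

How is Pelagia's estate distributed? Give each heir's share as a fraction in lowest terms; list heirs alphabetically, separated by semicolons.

Agnieszka 2/9; Ludmila 1/9; Mieczyslaw 2/9; Oleg 1/9; Urszula 1/3

Urszula, as surviving spouse, takes 1/3.
The remaining 2/3 passes to Pelagia's descendants per stirpes.
The 2/3 is divided into 3 equal shares of 2/9 among Mieczyslaw, Agnieszka, Nadia.
Mieczyslaw is living and takes 2/9.
Agnieszka is living and takes 2/9.
Nadia predeceased; the 2/9 allotted to Nadia's branch passes to Nadia's issue by representation.
The 2/9 is divided into 2 equal shares of 1/9 among Ludmila, Ireneusz.
Ludmila is living and takes 1/9.
Ireneusz predeceased; the 1/9 allotted to Ireneusz's branch passes to Ireneusz's issue by representation.
Oleg is the sole taker at this level and receives the full 1/9.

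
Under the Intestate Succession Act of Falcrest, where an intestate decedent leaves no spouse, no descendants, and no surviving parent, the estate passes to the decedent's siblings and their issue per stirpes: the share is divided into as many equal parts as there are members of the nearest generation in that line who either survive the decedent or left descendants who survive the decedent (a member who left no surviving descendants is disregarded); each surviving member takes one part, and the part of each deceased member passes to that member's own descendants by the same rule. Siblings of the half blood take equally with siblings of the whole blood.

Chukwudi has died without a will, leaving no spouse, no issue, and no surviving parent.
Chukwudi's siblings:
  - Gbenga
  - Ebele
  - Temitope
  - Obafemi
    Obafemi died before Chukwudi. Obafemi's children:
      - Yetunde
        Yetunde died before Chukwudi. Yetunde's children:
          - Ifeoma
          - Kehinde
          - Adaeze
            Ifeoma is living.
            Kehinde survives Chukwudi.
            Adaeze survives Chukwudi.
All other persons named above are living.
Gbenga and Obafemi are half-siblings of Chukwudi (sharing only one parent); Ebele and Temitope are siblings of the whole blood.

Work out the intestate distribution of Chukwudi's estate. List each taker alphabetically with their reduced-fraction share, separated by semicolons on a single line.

Adaeze 1/12; Ebele 1/4; Gbenga 1/4; Ifeoma 1/12; Kehinde 1/12; Temitope 1/4

No spouse, descendants, or parent survives, so the estate passes to Chukwudi's siblings per stirpes.
Half-blood and whole-blood siblings take equally under the stated rule.
The estate is divided into 4 equal shares of 1/4 among Gbenga, Ebele, Temitope, Obafemi.
Gbenga is living and takes 1/4.
Ebele is living and takes 1/4.
Temitope is living and takes 1/4.
Obafemi predeceased; the 1/4 allotted to Obafemi's branch passes to Obafemi's issue by representation.
Yetunde's line is the sole branch at this level, so the full 1/4 passes to Yetunde's issue by representation.
The 1/4 is divided into 3 equal shares of 1/12 among Ifeoma, Kehinde, Adaeze.
Ifeoma is living and takes 1/12.
Kehinde is living and takes 1/12.
Adaeze is living and takes 1/12.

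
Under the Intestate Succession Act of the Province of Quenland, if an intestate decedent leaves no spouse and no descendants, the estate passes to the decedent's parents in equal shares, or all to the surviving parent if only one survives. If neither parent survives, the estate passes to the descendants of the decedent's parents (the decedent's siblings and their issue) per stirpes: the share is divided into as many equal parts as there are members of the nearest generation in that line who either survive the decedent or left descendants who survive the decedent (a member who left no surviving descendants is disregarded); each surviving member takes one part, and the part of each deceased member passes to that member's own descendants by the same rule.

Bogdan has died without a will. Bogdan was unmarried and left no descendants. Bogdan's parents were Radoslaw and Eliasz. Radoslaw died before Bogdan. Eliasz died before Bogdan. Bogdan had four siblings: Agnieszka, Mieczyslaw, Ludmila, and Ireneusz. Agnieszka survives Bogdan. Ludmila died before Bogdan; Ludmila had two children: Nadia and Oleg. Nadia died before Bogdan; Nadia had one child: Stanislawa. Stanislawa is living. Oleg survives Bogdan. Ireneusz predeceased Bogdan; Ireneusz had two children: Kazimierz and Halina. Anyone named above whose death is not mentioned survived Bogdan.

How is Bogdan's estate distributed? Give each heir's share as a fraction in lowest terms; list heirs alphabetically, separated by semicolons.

Agnieszka 1/4; Halina 1/8; Kazimierz 1/8; Mieczyslaw 1/4; Oleg 1/8; Stanislawa 1/8

Neither parent survives and there are no descendants, so the estate passes to Bogdan's siblings and their issue per stirpes.
The estate is divided into 4 equal shares of 1/4 among Agnieszka, Mieczyslaw, Ludmila, Ireneusz.
Agnieszka is living and takes 1/4.
Mieczyslaw is living and takes 1/4.
Ludmila predeceased; the 1/4 allotted to Ludmila's branch passes to Ludmila's issue by representation.
The 1/4 is divided into 2 equal shares of 1/8 among Nadia, Oleg.
Nadia predeceased; the 1/8 allotted to Nadia's branch passes to Nadia's issue by representation.
Stanislawa is the sole taker at this level and receives the full 1/8.
Oleg is living and takes 1/8.
Ireneusz predeceased; the 1/4 allotted to Ireneusz's branch passes to Ireneusz's issue by representation.
The 1/4 is divided into 2 equal shares of 1/8 among Kazimierz, Halina.
Kazimierz is living and takes 1/8.
Halina is living and takes 1/8.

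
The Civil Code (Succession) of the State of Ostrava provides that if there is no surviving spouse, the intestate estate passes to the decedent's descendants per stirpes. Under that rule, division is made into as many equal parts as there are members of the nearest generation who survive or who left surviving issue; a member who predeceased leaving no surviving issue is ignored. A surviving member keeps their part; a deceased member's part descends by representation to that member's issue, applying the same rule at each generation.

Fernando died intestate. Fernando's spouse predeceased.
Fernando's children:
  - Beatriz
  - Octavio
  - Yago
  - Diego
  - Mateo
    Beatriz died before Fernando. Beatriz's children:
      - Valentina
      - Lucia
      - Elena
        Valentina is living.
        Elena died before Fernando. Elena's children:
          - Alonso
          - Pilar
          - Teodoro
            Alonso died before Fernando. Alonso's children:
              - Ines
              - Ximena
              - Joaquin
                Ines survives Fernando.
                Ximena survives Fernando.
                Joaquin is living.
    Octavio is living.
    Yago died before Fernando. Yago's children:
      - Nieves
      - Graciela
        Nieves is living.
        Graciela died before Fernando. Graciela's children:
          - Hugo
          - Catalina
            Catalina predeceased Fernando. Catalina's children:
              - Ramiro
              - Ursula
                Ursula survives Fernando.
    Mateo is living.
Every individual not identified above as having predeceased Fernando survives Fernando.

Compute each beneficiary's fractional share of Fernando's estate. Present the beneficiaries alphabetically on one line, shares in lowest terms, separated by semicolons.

There is no surviving spouse, so the entire estate passes to Fernando's descendants per stirpes.
The estate is divided into 5 equal shares of 1/5 among Beatriz, Octavio, Yago, Diego, Mateo.
Beatriz predeceased; the 1/5 allotted to Beatriz's branch passes to Beatriz's issue by representation.
The 1/5 is divided into 3 equal shares of 1/15 among Valentina, Lucia, Elena.
Valentina is living and takes 1/15.
Lucia is living and takes 1/15.
Elena predeceased; the 1/15 allotted to Elena's branch passes to Elena's issue by representation.
The 1/15 is divided into 3 equal shares of 1/45 among Alonso, Pilar, Teodoro.
Alonso predeceased; the 1/45 allotted to Alonso's branch passes to Alonso's issue by representation.
The 1/45 is divided into 3 equal shares of 1/135 among Ines, Ximena, Joaquin.
Ines is living and takes 1/135.
Ximena is living and takes 1/135.
Joaquin is living and takes 1/135.
Pilar is living and takes 1/45.
Teodoro is living and takes 1/45.
Octavio is living and takes 1/5.
Yago predeceased; the 1/5 allotted to Yago's branch passes to Yago's issue by representation.
The 1/5 is divided into 2 equal shares of 1/10 among Nieves, Graciela.
Nieves is living and takes 1/10.
Graciela predeceased; the 1/10 allotted to Graciela's branch passes to Graciela's issue by representation.
The 1/10 is divided into 2 equal shares of 1/20 among Hugo, Catalina.
Hugo is living and takes 1/20.
Catalina predeceased; the 1/20 allotted to Catalina's branch passes to Catalina's issue by representation.
The 1/20 is divided into 2 equal shares of 1/40 among Ramiro, Ursula.
Ramiro is living and takes 1/40.
Ursula is living and takes 1/40.
Diego is living and takes 1/5.
Mateo is living and takes 1/5.

Diego 1/5; Hugo 1/20; Ines 1/135; Joaquin 1/135; Lucia 1/15; Mateo 1/5; Nieves 1/10; Octavio 1/5; Pilar 1/45; Ramiro 1/40; Teodoro 1/45; Ursula 1/40; Valentina 1/15; Ximena 1/135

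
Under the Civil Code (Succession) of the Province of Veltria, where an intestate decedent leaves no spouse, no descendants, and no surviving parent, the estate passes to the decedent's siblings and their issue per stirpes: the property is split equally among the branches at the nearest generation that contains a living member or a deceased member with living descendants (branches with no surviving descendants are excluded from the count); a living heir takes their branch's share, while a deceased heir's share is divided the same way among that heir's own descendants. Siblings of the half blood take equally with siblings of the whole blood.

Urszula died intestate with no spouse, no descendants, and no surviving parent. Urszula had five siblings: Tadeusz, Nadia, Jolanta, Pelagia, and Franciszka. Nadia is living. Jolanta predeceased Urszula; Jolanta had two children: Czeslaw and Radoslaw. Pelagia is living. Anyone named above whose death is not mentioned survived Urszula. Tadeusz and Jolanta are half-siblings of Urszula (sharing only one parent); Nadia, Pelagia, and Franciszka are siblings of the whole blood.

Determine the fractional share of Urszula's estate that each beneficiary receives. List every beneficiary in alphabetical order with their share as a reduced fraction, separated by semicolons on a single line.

No spouse, descendants, or parent survives, so the estate passes to Urszula's siblings per stirpes.
Half-blood and whole-blood siblings take equally under the stated rule.
The estate is divided into 5 equal shares of 1/5 among Tadeusz, Nadia, Jolanta, Pelagia, Franciszka.
Tadeusz is living and takes 1/5.
Nadia is living and takes 1/5.
Jolanta predeceased; the 1/5 allotted to Jolanta's branch passes to Jolanta's issue by representation.
The 1/5 is divided into 2 equal shares of 1/10 among Czeslaw, Radoslaw.
Czeslaw is living and takes 1/10.
Radoslaw is living and takes 1/10.
Pelagia is living and takes 1/5.
Franciszka is living and takes 1/5.

Czeslaw 1/10; Franciszka 1/5; Nadia 1/5; Pelagia 1/5; Radoslaw 1/10; Tadeusz 1/5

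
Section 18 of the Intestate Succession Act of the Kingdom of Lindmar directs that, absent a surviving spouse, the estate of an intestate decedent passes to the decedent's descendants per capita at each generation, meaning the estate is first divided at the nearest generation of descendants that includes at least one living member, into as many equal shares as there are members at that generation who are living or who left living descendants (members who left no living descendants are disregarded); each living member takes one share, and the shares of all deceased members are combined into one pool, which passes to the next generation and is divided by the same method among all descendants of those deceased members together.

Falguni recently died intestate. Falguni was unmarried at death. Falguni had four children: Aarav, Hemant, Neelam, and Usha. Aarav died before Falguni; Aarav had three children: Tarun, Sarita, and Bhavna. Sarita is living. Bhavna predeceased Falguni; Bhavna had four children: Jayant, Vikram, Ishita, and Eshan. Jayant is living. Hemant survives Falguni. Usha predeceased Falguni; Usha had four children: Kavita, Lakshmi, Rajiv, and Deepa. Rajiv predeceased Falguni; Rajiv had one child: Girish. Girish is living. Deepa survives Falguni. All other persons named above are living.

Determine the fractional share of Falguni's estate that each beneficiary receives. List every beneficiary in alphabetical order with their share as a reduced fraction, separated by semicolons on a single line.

There is no surviving spouse, so the entire estate passes to Falguni's descendants per capita at each generation.
At generation 1 (Aarav, Hemant, Neelam, Usha) there are 4 shares of (1)/4 = 1/4 each.
Living: Hemant and Neelam — each takes 1/4.
Deceased: Aarav and Usha. Their combined 1/2 is pooled and carried to generation 2.
At generation 2 (Tarun, Sarita, Bhavna, Kavita, Lakshmi, Rajiv, Deepa) there are 7 shares of (1/2)/7 = 1/14 each.
Living: Tarun, Sarita, Kavita, Lakshmi, and Deepa — each takes 1/14.
Deceased: Bhavna and Rajiv. Their combined 1/7 is pooled and carried to generation 3.
At generation 3 (Jayant, Vikram, Ishita, Eshan, Girish) there are 5 shares of (1/7)/5 = 1/35 each.
Living: Jayant, Vikram, Ishita, Eshan, and Girish — each takes 1/35.

Deepa 1/14; Eshan 1/35; Girish 1/35; Hemant 1/4; Ishita 1/35; Jayant 1/35; Kavita 1/14; Lakshmi 1/14; Neelam 1/4; Sarita 1/14; Tarun 1/14; Vikram 1/35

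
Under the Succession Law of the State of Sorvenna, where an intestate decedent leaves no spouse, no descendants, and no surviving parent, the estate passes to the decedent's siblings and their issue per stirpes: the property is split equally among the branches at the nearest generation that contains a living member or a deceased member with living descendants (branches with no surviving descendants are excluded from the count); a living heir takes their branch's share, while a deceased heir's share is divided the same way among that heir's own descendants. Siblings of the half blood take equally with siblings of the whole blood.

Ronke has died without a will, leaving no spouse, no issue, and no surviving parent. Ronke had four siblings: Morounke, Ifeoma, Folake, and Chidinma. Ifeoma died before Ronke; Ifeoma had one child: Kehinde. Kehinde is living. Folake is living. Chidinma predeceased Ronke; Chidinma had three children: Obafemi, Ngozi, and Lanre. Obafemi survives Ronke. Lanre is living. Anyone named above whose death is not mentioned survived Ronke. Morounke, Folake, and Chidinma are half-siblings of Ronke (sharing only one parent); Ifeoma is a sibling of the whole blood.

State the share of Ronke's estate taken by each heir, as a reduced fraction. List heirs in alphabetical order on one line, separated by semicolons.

No spouse, descendants, or parent survives, so the estate passes to Ronke's siblings per stirpes.
Half-blood and whole-blood siblings take equally under the stated rule.
The estate is divided into 4 equal shares of 1/4 among Morounke, Ifeoma, Folake, Chidinma.
Morounke is living and takes 1/4.
Ifeoma predeceased; the 1/4 allotted to Ifeoma's branch passes to Ifeoma's issue by representation.
Kehinde is the sole taker at this level and receives the full 1/4.
Folake is living and takes 1/4.
Chidinma predeceased; the 1/4 allotted to Chidinma's branch passes to Chidinma's issue by representation.
The 1/4 is divided into 3 equal shares of 1/12 among Obafemi, Ngozi, Lanre.
Obafemi is living and takes 1/12.
Ngozi is living and takes 1/12.
Lanre is living and takes 1/12.

Folake 1/4; Kehinde 1/4; Lanre 1/12; Morounke 1/4; Ngozi 1/12; Obafemi 1/12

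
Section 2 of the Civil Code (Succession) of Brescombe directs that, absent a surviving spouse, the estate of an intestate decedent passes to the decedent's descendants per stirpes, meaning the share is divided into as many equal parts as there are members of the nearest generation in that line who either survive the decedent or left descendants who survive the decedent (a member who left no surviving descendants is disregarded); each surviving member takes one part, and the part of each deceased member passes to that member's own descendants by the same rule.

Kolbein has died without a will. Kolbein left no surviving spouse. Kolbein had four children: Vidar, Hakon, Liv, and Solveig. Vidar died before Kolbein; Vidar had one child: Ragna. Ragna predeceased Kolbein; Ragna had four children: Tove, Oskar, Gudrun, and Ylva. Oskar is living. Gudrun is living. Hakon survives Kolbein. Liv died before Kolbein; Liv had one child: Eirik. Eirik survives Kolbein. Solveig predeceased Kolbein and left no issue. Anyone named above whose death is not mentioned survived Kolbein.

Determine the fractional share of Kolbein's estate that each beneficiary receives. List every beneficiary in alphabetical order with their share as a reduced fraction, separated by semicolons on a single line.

Eirik 1/3; Gudrun 1/12; Hakon 1/3; Oskar 1/12; Tove 1/12; Ylva 1/12

There is no surviving spouse, so the entire estate passes to Kolbein's descendants per stirpes.
Solveig left no surviving issue, so that branch lapses and is disregarded.
The estate is divided into 3 equal shares of 1/3 among Vidar, Hakon, Liv.
Vidar predeceased; the 1/3 allotted to Vidar's branch passes to Vidar's issue by representation.
Ragna's line is the sole branch at this level, so the full 1/3 passes to Ragna's issue by representation.
The 1/3 is divided into 4 equal shares of 1/12 among Tove, Oskar, Gudrun, Ylva.
Tove is living and takes 1/12.
Oskar is living and takes 1/12.
Gudrun is living and takes 1/12.
Ylva is living and takes 1/12.
Hakon is living and takes 1/3.
Liv predeceased; the 1/3 allotted to Liv's branch passes to Liv's issue by representation.
Eirik is the sole taker at this level and receives the full 1/3.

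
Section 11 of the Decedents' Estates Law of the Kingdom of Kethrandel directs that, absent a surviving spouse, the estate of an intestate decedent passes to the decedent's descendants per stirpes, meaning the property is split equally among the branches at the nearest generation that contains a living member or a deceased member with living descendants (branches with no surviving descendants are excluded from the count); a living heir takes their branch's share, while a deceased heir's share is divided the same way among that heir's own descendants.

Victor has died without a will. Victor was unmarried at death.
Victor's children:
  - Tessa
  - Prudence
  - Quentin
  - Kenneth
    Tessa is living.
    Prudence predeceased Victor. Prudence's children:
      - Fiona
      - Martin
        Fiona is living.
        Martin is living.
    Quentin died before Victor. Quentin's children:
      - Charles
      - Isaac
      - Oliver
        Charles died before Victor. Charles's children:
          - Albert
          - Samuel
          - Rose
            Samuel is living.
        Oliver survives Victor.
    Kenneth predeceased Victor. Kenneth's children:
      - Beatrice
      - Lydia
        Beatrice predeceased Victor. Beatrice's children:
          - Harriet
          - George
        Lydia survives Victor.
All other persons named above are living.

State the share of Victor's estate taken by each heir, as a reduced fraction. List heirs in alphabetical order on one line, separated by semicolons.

Albert 1/36; Fiona 1/8; George 1/16; Harriet 1/16; Isaac 1/12; Lydia 1/8; Martin 1/8; Oliver 1/12; Rose 1/36; Samuel 1/36; Tessa 1/4

There is no surviving spouse, so the entire estate passes to Victor's descendants per stirpes.
The estate is divided into 4 equal shares of 1/4 among Tessa, Prudence, Quentin, Kenneth.
Tessa is living and takes 1/4.
Prudence predeceased; the 1/4 allotted to Prudence's branch passes to Prudence's issue by representation.
The 1/4 is divided into 2 equal shares of 1/8 among Fiona, Martin.
Fiona is living and takes 1/8.
Martin is living and takes 1/8.
Quentin predeceased; the 1/4 allotted to Quentin's branch passes to Quentin's issue by representation.
The 1/4 is divided into 3 equal shares of 1/12 among Charles, Isaac, Oliver.
Charles predeceased; the 1/12 allotted to Charles's branch passes to Charles's issue by representation.
The 1/12 is divided into 3 equal shares of 1/36 among Albert, Samuel, Rose.
Albert is living and takes 1/36.
Samuel is living and takes 1/36.
Rose is living and takes 1/36.
Isaac is living and takes 1/12.
Oliver is living and takes 1/12.
Kenneth predeceased; the 1/4 allotted to Kenneth's branch passes to Kenneth's issue by representation.
The 1/4 is divided into 2 equal shares of 1/8 among Beatrice, Lydia.
Beatrice predeceased; the 1/8 allotted to Beatrice's branch passes to Beatrice's issue by representation.
The 1/8 is divided into 2 equal shares of 1/16 among Harriet, George.
Harriet is living and takes 1/16.
George is living and takes 1/16.
Lydia is living and takes 1/8.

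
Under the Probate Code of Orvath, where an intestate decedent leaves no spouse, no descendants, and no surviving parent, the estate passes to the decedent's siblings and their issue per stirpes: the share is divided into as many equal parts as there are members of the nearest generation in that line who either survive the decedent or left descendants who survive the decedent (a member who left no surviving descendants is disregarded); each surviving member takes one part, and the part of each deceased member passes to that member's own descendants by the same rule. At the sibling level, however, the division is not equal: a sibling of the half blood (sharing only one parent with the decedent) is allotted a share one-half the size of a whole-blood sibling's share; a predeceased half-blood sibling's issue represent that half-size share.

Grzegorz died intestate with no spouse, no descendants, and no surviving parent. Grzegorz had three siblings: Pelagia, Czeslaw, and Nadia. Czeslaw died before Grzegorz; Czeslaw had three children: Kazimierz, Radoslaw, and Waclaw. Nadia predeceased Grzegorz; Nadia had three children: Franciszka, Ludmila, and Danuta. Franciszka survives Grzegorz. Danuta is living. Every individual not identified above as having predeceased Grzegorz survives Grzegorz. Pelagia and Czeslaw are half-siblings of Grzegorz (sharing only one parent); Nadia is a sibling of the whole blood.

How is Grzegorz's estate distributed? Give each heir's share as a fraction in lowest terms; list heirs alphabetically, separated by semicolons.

No spouse, descendants, or parent survives, so the estate passes to Grzegorz's siblings per stirpes.
Half-blood siblings count for one-half the weight of whole-blood siblings at the initial division.
Dividing 1 in proportion to weights (total weight 2): Pelagia (weight 1/2) → 1/4; Czeslaw (weight 1/2) → 1/4; Nadia (weight 1) → 1/2.
Pelagia is living and takes 1/4.
Czeslaw predeceased; the 1/4 allotted to Czeslaw's branch passes to Czeslaw's issue by representation.
The 1/4 is divided into 3 equal shares of 1/12 among Kazimierz, Radoslaw, Waclaw.
Kazimierz is living and takes 1/12.
Radoslaw is living and takes 1/12.
Waclaw is living and takes 1/12.
Nadia predeceased; the 1/2 allotted to Nadia's branch passes to Nadia's issue by representation.
The 1/2 is divided into 3 equal shares of 1/6 among Franciszka, Ludmila, Danuta.
Franciszka is living and takes 1/6.
Ludmila is living and takes 1/6.
Danuta is living and takes 1/6.

Danuta 1/6; Franciszka 1/6; Kazimierz 1/12; Ludmila 1/6; Pelagia 1/4; Radoslaw 1/12; Waclaw 1/12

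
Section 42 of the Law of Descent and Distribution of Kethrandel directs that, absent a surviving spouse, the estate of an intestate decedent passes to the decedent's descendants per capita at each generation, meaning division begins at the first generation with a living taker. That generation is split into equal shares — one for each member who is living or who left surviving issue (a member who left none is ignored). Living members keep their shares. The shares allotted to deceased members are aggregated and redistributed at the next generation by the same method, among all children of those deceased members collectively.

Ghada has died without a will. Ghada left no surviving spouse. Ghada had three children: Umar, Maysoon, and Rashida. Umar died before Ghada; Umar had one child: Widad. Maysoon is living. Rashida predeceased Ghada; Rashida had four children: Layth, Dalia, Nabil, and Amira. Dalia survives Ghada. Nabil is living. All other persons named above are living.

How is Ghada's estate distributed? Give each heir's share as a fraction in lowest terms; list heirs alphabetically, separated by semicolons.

Amira 2/15; Dalia 2/15; Layth 2/15; Maysoon 1/3; Nabil 2/15; Widad 2/15

There is no surviving spouse, so the entire estate passes to Ghada's descendants per capita at each generation.
At generation 1 (Umar, Maysoon, Rashida) there are 3 shares of (1)/3 = 1/3 each.
Living: Maysoon — each takes 1/3.
Deceased: Umar and Rashida. Their combined 2/3 is pooled and carried to generation 2.
At generation 2 (Widad, Layth, Dalia, Nabil, Amira) there are 5 shares of (2/3)/5 = 2/15 each.
Living: Widad, Layth, Dalia, Nabil, and Amira — each takes 2/15.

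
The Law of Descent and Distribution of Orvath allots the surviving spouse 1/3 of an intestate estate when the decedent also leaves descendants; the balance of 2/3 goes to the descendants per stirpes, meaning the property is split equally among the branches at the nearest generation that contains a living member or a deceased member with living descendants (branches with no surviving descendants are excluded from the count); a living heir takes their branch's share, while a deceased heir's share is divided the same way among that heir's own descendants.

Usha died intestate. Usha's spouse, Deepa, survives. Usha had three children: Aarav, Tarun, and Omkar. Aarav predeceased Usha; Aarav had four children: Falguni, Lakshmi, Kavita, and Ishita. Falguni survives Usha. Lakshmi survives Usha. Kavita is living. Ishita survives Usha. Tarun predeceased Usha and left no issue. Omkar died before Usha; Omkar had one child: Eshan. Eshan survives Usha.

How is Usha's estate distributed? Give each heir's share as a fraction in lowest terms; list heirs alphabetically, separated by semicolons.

Deepa, as surviving spouse, takes 1/3.
The remaining 2/3 passes to Usha's descendants per stirpes.
Tarun left no surviving issue, so that branch lapses and is disregarded.
The 2/3 is divided into 2 equal shares of 1/3 among Aarav, Omkar.
Aarav predeceased; the 1/3 allotted to Aarav's branch passes to Aarav's issue by representation.
The 1/3 is divided into 4 equal shares of 1/12 among Falguni, Lakshmi, Kavita, Ishita.
Falguni is living and takes 1/12.
Lakshmi is living and takes 1/12.
Kavita is living and takes 1/12.
Ishita is living and takes 1/12.
Omkar predeceased; the 1/3 allotted to Omkar's branch passes to Omkar's issue by representation.
Eshan is the sole taker at this level and receives the full 1/3.

Deepa 1/3; Eshan 1/3; Falguni 1/12; Ishita 1/12; Kavita 1/12; Lakshmi 1/12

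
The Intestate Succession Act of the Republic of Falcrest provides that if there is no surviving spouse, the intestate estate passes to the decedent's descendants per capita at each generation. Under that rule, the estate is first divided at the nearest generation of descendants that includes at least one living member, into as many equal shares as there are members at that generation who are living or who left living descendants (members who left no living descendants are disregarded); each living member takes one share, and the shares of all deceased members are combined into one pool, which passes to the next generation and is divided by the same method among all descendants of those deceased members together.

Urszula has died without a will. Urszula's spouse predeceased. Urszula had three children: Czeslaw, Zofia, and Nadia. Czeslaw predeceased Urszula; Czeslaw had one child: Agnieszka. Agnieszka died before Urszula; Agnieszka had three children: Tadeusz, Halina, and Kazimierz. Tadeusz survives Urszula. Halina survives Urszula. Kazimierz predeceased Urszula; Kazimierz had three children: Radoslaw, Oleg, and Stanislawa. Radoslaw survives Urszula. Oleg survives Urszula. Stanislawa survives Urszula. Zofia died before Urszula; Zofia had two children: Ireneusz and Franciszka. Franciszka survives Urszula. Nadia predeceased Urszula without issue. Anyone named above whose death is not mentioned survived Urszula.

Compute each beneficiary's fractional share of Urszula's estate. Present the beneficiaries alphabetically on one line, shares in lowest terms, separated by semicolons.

There is no surviving spouse, so the entire estate passes to Urszula's descendants per capita at each generation.
No one at generation 1 (Czeslaw, Zofia) is living; moving to the next generation.
At generation 2 (Agnieszka, Ireneusz, Franciszka) there are 3 shares of (1)/3 = 1/3 each.
Living: Ireneusz and Franciszka — each takes 1/3.
Deceased: Agnieszka. That 1/3 share is carried to generation 3.
At generation 3 (Tadeusz, Halina, Kazimierz) there are 3 shares of (1/3)/3 = 1/9 each.
Living: Tadeusz and Halina — each takes 1/9.
Deceased: Kazimierz. That 1/9 share is carried to generation 4.
At generation 4 (Radoslaw, Oleg, Stanislawa) there are 3 shares of (1/9)/3 = 1/27 each.
Living: Radoslaw, Oleg, and Stanislawa — each takes 1/27.

Franciszka 1/3; Halina 1/9; Ireneusz 1/3; Oleg 1/27; Radoslaw 1/27; Stanislawa 1/27; Tadeusz 1/9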